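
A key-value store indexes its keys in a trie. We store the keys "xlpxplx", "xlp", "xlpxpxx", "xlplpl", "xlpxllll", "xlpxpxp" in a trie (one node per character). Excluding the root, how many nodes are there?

Trie structure (* marks end of a word):
(root)
└─ x
   └─ l
      └─ p *
         ├─ l
         │  └─ p
         │     └─ l *
         └─ x
            ├─ l
            │  └─ l
            │     └─ l
            │        └─ l *
            └─ p
               ├─ l
               │  └─ x *
               └─ x
                  ├─ p *
                  └─ x *
Counting every labelled node above: 17.

17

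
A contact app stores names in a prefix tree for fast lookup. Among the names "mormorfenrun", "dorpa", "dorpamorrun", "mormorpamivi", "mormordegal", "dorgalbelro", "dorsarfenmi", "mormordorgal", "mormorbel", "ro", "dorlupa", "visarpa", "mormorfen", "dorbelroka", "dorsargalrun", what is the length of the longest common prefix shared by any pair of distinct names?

Equivalently: take the maximum, over all pairs, of their longest common prefix length.
e.g. "mormorfen" and "mormorfenrun" share the prefix "mormorfen" of length 9; no pair shares a longer one.
Longest shared-prefix length: 9

9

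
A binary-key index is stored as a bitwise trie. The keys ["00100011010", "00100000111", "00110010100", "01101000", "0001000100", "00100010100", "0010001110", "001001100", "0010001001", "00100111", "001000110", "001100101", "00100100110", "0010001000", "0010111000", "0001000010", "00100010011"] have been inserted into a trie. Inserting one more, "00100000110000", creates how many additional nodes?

Walking "00100000110000" from the root, the first 10 characters ("0010000011") follow existing edges; "0" is the first miss.
Each of the 4 remaining characters creates one node.

4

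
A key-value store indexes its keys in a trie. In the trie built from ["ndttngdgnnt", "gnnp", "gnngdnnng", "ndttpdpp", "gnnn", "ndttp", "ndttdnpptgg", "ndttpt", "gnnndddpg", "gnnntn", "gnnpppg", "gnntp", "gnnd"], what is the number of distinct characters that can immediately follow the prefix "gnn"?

5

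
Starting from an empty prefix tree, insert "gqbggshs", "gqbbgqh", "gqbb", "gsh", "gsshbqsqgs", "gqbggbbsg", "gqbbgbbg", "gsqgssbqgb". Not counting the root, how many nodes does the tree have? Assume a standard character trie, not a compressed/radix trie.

For each word, the new-node count is its length minus the longest prefix already in the trie:
  "gqbggshs" → 8 new (g, q, b, g, g, s, h, s)
  "gqbbgqh" → prefix "gqb" already present; 4 new (b, g, q, h)
  "gqbb" → prefix "gqbb" already present; 0 new (none)
  "gsh" → prefix "g" already present; 2 new (s, h)
  "gsshbqsqgs" → prefix "gs" already present; 8 new (s, h, b, q, s, q, g, s)
  "gqbggbbsg" → prefix "gqbgg" already present; 4 new (b, b, s, g)
  "gqbbgbbg" → prefix "gqbbg" already present; 3 new (b, b, g)
  "gsqgssbqgb" → prefix "gs" already present; 8 new (q, g, s, s, b, q, g, b)
Total nodes = 8 + 4 + 0 + 2 + 8 + 4 + 3 + 8 = 37

37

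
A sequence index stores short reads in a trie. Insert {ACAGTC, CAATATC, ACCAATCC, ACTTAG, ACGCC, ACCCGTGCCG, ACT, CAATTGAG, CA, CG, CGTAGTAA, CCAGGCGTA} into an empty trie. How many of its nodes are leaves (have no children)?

9

Leaves are exactly the stored words that no other stored word extends.
Those words: "ACAGTC", "ACCAATCC", "ACCCGTGCCG", "ACGCC", "ACTTAG", "CAATATC", "CAATTGAG", "CCAGGCGTA", "CGTAGTAA"
Leaf count: 9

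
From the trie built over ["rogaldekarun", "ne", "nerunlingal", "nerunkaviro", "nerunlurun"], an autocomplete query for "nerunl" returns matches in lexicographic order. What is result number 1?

nerunlingal

DFS of the "nerunl" subtree visits, in order: "nerunlingal", "nerunlurun"
The 1st is nerunlingal.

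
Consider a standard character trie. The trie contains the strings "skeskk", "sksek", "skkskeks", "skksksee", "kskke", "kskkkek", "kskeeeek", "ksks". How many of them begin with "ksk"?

4

Traverse to the node for "ksk", then collect every word in that subtree.
Matches: "kskeeeek", "kskke", "kskkkek", "ksks"
Count: 4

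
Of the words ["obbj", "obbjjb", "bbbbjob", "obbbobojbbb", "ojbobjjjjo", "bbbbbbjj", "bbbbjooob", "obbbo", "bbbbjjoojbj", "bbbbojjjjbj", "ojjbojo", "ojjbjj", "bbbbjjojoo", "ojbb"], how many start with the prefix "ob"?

4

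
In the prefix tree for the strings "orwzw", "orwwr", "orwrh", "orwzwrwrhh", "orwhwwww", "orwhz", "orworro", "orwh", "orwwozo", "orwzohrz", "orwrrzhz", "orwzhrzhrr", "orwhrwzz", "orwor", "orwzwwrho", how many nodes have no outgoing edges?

A leaf is a node with no children — equivalently, the end of a word that is not a proper prefix of any other stored word.
Those words: "orwhrwzz", "orwhwwww", "orwhz", "orworro", "orwrh", "orwrrzhz", "orwwozo", "orwwr", "orwzhrzhrr", "orwzohrz", "orwzwrwrhh", "orwzwwrho"
Leaf count: 12

12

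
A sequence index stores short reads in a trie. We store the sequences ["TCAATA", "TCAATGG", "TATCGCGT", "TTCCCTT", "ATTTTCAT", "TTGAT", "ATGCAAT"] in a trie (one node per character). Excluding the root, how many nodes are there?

Insert word by word; a character creates a node only if that edge doesn't already exist:
  "TCAATA" → 6 new (T, C, A, A, T, A)
  "TCAATGG" → prefix "TCAAT" already present; 2 new (G, G)
  "TATCGCGT" → prefix "T" already present; 7 new (A, T, C, G, C, G, T)
  "TTCCCTT" → prefix "T" already present; 6 new (T, C, C, C, T, T)
  "ATTTTCAT" → 8 new (A, T, T, T, T, C, A, T)
  "TTGAT" → prefix "TT" already present; 3 new (G, A, T)
  "ATGCAAT" → prefix "AT" already present; 5 new (G, C, A, A, T)
Total nodes = 6 + 2 + 7 + 6 + 8 + 3 + 5 = 37

37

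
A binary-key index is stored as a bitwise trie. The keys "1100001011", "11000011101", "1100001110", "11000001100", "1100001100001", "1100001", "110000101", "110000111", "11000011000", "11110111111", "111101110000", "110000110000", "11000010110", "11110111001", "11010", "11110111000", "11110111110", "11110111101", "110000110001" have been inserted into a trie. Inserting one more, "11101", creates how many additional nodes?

"111" is already a path in the trie; the remaining "01" must be added.
New nodes needed: |"11101"| − 3 = 5 − 3 = 2.

2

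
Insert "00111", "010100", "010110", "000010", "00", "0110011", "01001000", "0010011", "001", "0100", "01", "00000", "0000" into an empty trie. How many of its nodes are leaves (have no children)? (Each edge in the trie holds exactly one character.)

Leaves are exactly the stored words that no other stored word extends.
Those words: "00000", "000010", "0010011", "00111", "01001000", "010100", "010110", "0110011"
Leaf count: 8

8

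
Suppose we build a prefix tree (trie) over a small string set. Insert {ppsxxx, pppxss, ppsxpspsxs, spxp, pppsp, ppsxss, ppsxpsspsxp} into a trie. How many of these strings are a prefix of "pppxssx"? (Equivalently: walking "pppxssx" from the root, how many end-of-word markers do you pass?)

Walk "pppxssx" from the root; an end-of-word marker is hit whenever a stored word is a prefix of "pppxssx".
Prefixes of the query that are stored words: "pppxss"
Count: 1

1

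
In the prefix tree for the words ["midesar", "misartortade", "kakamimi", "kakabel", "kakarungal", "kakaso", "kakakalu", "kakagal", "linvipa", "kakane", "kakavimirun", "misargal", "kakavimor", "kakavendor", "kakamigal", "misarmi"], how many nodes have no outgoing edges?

A leaf is a node with no children — equivalently, the end of a word that is not a proper prefix of any other stored word.
Those words: "kakabel", "kakagal", "kakakalu", "kakamigal", "kakamimi", "kakane", "kakarungal", "kakaso", "kakavendor", "kakavimirun", "kakavimor", "linvipa", "midesar", "misargal", "misarmi", "misartortade"
Leaf count: 16

16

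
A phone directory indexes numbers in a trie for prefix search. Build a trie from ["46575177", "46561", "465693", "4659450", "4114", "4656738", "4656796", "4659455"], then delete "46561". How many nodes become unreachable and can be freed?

After clearing the end-marker at "46561", prune upward until reaching a node still needed by another word.
The suffix "1" (1 node) is used only by "46561"; the node for "4656" still has the child "9", so pruning stops there.
Nodes removed: 1

1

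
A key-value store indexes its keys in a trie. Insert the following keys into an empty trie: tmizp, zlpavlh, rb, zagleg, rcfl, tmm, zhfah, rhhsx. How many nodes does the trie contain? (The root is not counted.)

For each word, the new-node count is its length minus the longest prefix already in the trie:
  "tmizp" → 5 new (t, m, i, z, p)
  "zlpavlh" → 7 new (z, l, p, a, v, l, h)
  "rb" → 2 new (r, b)
  "zagleg" → prefix "z" already present; 5 new (a, g, l, e, g)
  "rcfl" → prefix "r" already present; 3 new (c, f, l)
  "tmm" → prefix "tm" already present; 1 new (m)
  "zhfah" → prefix "z" already present; 4 new (h, f, a, h)
  "rhhsx" → prefix "r" already present; 4 new (h, h, s, x)
Total nodes = 5 + 7 + 2 + 5 + 3 + 1 + 4 + 4 = 31

31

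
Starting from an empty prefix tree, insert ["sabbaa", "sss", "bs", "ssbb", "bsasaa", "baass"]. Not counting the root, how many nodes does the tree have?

Count nodes per top-level branch (shared prefixes stored once):
  'b'-branch (baass, bs, bsasaa): 10 nodes
  's'-branch (sabbaa, ssbb, sss): 10 nodes
Sum: 20

20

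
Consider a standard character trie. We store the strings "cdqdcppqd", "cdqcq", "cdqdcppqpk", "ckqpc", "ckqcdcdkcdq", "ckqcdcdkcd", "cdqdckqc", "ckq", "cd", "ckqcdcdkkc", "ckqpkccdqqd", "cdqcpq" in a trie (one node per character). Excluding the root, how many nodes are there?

39

Count nodes per top-level branch (shared prefixes stored once):
  'c'-branch (cd, cdqcpq, cdqcq, cdqdckqc, cdqdcppqd, cdqdcppqpk, ckq, ckqcdcdkcd, ckqcdcdkcdq, ckqcdcdkkc, ckqpc, ckqpkccdqqd): 39 nodes
Sum: 39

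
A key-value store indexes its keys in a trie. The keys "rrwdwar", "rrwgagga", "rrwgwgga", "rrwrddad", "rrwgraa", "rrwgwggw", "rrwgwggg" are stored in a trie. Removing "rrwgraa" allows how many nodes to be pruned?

3

After clearing the end-marker at "rrwgraa", prune upward until reaching a node still needed by another word.
The suffix "raa" (3 nodes) is used only by "rrwgraa"; the node for "rrwg" still has the child "a", so pruning stops there.
Nodes removed: 3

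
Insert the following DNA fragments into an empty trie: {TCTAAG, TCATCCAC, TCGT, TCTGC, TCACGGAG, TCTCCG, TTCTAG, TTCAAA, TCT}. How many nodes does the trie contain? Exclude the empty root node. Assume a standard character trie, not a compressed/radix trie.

32

Count nodes per top-level branch (shared prefixes stored once):
  'T'-branch (TCACGGAG, TCATCCAC, TCGT, TCT, TCTAAG, TCTCCG, TCTGC, TTCAAA, TTCTAG): 32 nodes
Sum: 32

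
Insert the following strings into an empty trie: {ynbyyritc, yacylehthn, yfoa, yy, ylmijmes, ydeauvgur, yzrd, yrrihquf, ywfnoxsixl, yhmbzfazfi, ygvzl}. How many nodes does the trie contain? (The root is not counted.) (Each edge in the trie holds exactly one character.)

69

Trace insertions, counting only characters that open a new branch:
  "ynbyyritc" → 9 new (y, n, b, y, y, r, i, t, c)
  "yacylehthn" → prefix "y" already present; 9 new (a, c, y, l, e, h, t, h, n)
  "yfoa" → prefix "y" already present; 3 new (f, o, a)
  "yy" → prefix "y" already present; 1 new (y)
  "ylmijmes" → prefix "y" already present; 7 new (l, m, i, j, m, e, s)
  "ydeauvgur" → prefix "y" already present; 8 new (d, e, a, u, v, g, u, r)
  "yzrd" → prefix "y" already present; 3 new (z, r, d)
  "yrrihquf" → prefix "y" already present; 7 new (r, r, i, h, q, u, f)
  "ywfnoxsixl" → prefix "y" already present; 9 new (w, f, n, o, x, s, i, x, l)
  "yhmbzfazfi" → prefix "y" already present; 9 new (h, m, b, z, f, a, z, f, i)
  "ygvzl" → prefix "y" already present; 4 new (g, v, z, l)
Total nodes = 9 + 9 + 3 + 1 + 7 + 8 + 3 + 7 + 9 + 9 + 4 = 69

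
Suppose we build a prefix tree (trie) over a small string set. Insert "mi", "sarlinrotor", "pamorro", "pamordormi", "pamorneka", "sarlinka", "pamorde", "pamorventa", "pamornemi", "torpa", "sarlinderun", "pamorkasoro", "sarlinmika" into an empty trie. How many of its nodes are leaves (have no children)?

A leaf is a node with no children — equivalently, the end of a word that is not a proper prefix of any other stored word.
Those words: "mi", "pamorde", "pamordormi", "pamorkasoro", "pamorneka", "pamornemi", "pamorro", "pamorventa", "sarlinderun", "sarlinka", "sarlinmika", "sarlinrotor", "torpa"
Leaf count: 13

13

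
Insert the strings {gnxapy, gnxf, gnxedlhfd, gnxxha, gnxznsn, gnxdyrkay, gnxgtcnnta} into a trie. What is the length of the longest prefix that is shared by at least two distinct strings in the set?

The deepest shared node is where two words last agree before diverging.
"gnxapy" and "gnxdyrkay" agree on "gnx" (3 characters) before diverging; nothing deeper is shared.
Longest shared-prefix length: 3

3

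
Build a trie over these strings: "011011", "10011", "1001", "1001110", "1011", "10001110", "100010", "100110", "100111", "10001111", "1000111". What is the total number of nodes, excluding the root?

Insert word by word; a character creates a node only if that edge doesn't already exist:
  "011011" → 6 new (0, 1, 1, 0, 1, 1)
  "10011" → 5 new (1, 0, 0, 1, 1)
  "1001" → prefix "1001" already present; 0 new (none)
  "1001110" → prefix "10011" already present; 2 new (1, 0)
  "1011" → prefix "10" already present; 2 new (1, 1)
  "10001110" → prefix "100" already present; 5 new (0, 1, 1, 1, 0)
  "100010" → prefix "10001" already present; 1 new (0)
  "100110" → prefix "10011" already present; 1 new (0)
  "100111" → prefix "100111" already present; 0 new (none)
  "10001111" → prefix "1000111" already present; 1 new (1)
  "1000111" → prefix "1000111" already present; 0 new (none)
Total nodes = 6 + 5 + 0 + 2 + 2 + 5 + 1 + 1 + 0 + 1 + 0 = 23

23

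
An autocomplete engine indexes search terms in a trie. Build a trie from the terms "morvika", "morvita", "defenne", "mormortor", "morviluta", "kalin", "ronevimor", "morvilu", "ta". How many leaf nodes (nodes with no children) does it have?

A leaf is a node with no children — equivalently, the end of a word that is not a proper prefix of any other stored word.
Those words: "defenne", "kalin", "mormortor", "morvika", "morviluta", "morvita", "ronevimor", "ta"
Leaf count: 8

8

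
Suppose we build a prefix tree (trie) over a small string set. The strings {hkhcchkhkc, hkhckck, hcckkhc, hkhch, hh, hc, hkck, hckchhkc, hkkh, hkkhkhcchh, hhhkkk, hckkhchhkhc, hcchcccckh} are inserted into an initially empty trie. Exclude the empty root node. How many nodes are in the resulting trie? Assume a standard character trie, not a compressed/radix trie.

56

Trace insertions, counting only characters that open a new branch:
  "hkhcchkhkc" → 10 new (h, k, h, c, c, h, k, h, k, c)
  "hkhckck" → prefix "hkhc" already present; 3 new (k, c, k)
  "hcckkhc" → prefix "h" already present; 6 new (c, c, k, k, h, c)
  "hkhch" → prefix "hkhc" already present; 1 new (h)
  "hh" → prefix "h" already present; 1 new (h)
  "hc" → prefix "hc" already present; 0 new (none)
  "hkck" → prefix "hk" already present; 2 new (c, k)
  "hckchhkc" → prefix "hc" already present; 6 new (k, c, h, h, k, c)
  "hkkh" → prefix "hk" already present; 2 new (k, h)
  "hkkhkhcchh" → prefix "hkkh" already present; 6 new (k, h, c, c, h, h)
  "hhhkkk" → prefix "hh" already present; 4 new (h, k, k, k)
  "hckkhchhkhc" → prefix "hck" already present; 8 new (k, h, c, h, h, k, h, c)
  "hcchcccckh" → prefix "hcc" already present; 7 new (h, c, c, c, c, k, h)
Total nodes = 10 + 3 + 6 + 1 + 1 + 0 + 2 + 6 + 2 + 6 + 4 + 8 + 7 = 56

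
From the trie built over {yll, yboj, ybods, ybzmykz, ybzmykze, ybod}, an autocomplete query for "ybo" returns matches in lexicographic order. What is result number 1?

Words with prefix "ybo", in lexicographic order: "ybod", "ybods", "yboj"
The 1st is ybod.

ybod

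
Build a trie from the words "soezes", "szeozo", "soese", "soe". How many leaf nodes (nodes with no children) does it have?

3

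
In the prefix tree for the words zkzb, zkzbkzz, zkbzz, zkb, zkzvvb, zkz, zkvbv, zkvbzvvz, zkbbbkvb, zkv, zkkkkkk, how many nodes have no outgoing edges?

7

Leaves are exactly the stored words that no other stored word extends.
Those words: "zkbbbkvb", "zkbzz", "zkkkkkk", "zkvbv", "zkvbzvvz", "zkzbkzz", "zkzvvb"
Leaf count: 7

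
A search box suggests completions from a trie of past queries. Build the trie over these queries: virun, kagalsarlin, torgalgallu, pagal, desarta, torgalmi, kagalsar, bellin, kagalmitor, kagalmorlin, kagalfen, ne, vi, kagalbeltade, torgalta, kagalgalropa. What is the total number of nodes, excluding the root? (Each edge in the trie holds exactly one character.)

78

Insert word by word; a character creates a node only if that edge doesn't already exist:
  "virun" → 5 new (v, i, r, u, n)
  "kagalsarlin" → 11 new (k, a, g, a, l, s, a, r, l, i, n)
  "torgalgallu" → 11 new (t, o, r, g, a, l, g, a, l, l, u)
  "pagal" → 5 new (p, a, g, a, l)
  "desarta" → 7 new (d, e, s, a, r, t, a)
  "torgalmi" → prefix "torgal" already present; 2 new (m, i)
  "kagalsar" → prefix "kagalsar" already present; 0 new (none)
  "bellin" → 6 new (b, e, l, l, i, n)
  "kagalmitor" → prefix "kagal" already present; 5 new (m, i, t, o, r)
  "kagalmorlin" → prefix "kagalm" already present; 5 new (o, r, l, i, n)
  "kagalfen" → prefix "kagal" already present; 3 new (f, e, n)
  "ne" → 2 new (n, e)
  "vi" → prefix "vi" already present; 0 new (none)
  "kagalbeltade" → prefix "kagal" already present; 7 new (b, e, l, t, a, d, e)
  "torgalta" → prefix "torgal" already present; 2 new (t, a)
  "kagalgalropa" → prefix "kagal" already present; 7 new (g, a, l, r, o, p, a)
Total nodes = 5 + 11 + 11 + 5 + 7 + 2 + 0 + 6 + 5 + 5 + 3 + 2 + 0 + 7 + 2 + 7 = 78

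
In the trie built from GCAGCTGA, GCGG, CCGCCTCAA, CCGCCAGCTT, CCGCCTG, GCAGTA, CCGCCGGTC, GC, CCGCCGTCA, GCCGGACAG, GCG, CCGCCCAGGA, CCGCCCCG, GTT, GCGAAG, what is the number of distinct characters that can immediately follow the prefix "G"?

Walk "G" from the root, arriving at one node.
Characters that immediately follow "G" among the stored strings: {C, T}.
That node has 2 child edges.

2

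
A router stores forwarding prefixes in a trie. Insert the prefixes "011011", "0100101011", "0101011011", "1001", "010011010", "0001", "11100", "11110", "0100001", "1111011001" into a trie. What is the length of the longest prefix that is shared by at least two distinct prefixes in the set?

Equivalently: take the maximum, over all pairs, of their longest common prefix length.
"0100101011" and "010011010" agree on "01001" (5 characters) before diverging; nothing deeper is shared.
Longest shared-prefix length: 5

5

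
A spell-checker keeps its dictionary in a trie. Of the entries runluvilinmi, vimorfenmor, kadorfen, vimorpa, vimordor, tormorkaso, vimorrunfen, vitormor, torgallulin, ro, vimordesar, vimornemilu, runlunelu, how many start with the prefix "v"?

7

Traverse to the node for "v", then collect every word in that subtree.
Words under "v": vimordesar, vimordor, vimorfenmor, vimornemilu, vimorpa, vimorrunfen, vitormor
Count: 7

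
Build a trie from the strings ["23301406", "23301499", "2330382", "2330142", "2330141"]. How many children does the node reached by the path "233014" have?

The children of the "233014" node are the distinct next characters among strings starting with "233014".
Characters that immediately follow "233014" among the stored strings: {0, 1, 2, 9}.
That node has 4 child edges.

4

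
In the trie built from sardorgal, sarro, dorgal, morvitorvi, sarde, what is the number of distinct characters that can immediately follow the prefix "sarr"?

1

The children of the "sarr" node are the distinct next characters among strings starting with "sarr".
Distinct next characters after "sarr": o.
That node has 1 child edge.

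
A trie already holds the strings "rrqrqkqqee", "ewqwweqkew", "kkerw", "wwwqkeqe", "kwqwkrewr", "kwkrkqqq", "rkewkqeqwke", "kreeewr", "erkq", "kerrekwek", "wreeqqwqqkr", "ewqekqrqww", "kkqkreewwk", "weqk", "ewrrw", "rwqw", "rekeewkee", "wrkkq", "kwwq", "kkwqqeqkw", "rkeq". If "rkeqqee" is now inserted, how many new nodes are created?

3

The longest prefix of "rkeqqee" already in the trie is "rkeq" (length 4).
Each of the 3 remaining characters creates one node.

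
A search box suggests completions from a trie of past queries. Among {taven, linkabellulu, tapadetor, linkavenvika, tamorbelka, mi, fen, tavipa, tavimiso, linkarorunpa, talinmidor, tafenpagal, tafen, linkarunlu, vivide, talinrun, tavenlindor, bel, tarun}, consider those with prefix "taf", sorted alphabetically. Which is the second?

Words with prefix "taf", in lexicographic order: "tafen", "tafenpagal"
The 2nd is tafenpagal.

tafenpagal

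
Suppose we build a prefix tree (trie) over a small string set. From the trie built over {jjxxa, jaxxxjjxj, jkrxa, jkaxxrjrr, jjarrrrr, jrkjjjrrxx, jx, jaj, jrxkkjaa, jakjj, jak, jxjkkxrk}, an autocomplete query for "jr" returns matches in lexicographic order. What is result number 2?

jrxkkjaa

Words with prefix "jr", in lexicographic order: "jrkjjjrrxx", "jrxkkjaa"
The 2nd is jrxkkjaa.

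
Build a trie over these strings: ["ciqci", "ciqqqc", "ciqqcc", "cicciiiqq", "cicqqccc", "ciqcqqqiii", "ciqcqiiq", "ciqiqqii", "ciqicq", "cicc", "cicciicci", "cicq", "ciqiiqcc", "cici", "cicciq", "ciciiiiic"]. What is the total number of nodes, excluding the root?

52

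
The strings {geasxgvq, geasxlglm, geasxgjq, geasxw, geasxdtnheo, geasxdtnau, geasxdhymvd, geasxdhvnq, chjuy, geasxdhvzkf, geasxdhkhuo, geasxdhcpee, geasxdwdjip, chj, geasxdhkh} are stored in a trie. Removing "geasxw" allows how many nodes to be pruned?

After clearing the end-marker at "geasxw", prune upward until reaching a node still needed by another word.
The suffix "w" (1 node) is used only by "geasxw"; the node for "geasx" still has the child "g", so pruning stops there.
Nodes removed: 1

1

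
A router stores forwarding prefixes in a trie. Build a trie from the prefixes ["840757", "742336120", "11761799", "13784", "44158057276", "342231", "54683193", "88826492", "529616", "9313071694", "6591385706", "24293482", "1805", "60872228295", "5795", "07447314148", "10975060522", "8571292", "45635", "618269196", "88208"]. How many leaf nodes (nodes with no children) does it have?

21

A leaf is a node with no children — equivalently, the end of a word that is not a proper prefix of any other stored word.
Those words: "07447314148", "10975060522", "11761799", "13784", "1805", "24293482", "342231", "44158057276", "45635", "529616", "54683193", "5795", "60872228295", "618269196", "6591385706", "742336120", "840757", "8571292", "88208", "88826492", "9313071694"
Leaf count: 21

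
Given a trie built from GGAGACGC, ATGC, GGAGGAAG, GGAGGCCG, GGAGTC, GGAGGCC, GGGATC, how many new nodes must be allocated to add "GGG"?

"GGG" is already a full path in the trie; only an end-marker is added.
No new nodes are needed: 0.

0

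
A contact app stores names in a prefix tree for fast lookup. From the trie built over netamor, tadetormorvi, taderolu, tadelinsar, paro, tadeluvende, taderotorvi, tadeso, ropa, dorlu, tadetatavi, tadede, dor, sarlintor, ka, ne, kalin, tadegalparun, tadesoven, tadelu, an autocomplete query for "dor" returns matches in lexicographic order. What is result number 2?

Filter for "dor…" and sort: "dor", "dorlu"
The 2nd is dorlu.

dorlu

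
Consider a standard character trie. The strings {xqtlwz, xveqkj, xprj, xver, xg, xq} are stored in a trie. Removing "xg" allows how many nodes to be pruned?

1

A node on "xg"'s path can go only if nothing else ends at it or branches off below it.
The suffix "g" (1 node) is used only by "xg"; the node for "x" still has the child "q", so pruning stops there.
Nodes removed: 1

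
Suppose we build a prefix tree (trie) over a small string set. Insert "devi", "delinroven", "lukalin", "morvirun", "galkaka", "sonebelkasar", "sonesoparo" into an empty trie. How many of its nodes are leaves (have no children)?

Leaves are exactly the stored words that no other stored word extends.
Those words: "delinroven", "devi", "galkaka", "lukalin", "morvirun", "sonebelkasar", "sonesoparo"
Leaf count: 7

7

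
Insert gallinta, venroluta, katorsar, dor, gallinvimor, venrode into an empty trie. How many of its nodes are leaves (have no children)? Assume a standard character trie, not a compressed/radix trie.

Leaves are exactly the stored words that no other stored word extends.
Those words: "dor", "gallinta", "gallinvimor", "katorsar", "venrode", "venroluta"
Leaf count: 6

6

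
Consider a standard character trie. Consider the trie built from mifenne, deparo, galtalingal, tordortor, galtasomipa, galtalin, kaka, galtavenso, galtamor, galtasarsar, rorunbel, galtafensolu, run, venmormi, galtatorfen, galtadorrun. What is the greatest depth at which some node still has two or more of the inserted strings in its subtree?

Look for the deepest trie node that still has at least two words in its subtree.
e.g. "galtalin" and "galtalingal" share the prefix "galtalin" of length 8; no pair shares a longer one.
Longest shared-prefix length: 8

8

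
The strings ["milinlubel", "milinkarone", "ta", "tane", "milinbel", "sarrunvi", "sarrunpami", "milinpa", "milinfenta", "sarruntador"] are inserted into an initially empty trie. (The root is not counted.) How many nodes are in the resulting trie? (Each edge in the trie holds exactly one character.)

47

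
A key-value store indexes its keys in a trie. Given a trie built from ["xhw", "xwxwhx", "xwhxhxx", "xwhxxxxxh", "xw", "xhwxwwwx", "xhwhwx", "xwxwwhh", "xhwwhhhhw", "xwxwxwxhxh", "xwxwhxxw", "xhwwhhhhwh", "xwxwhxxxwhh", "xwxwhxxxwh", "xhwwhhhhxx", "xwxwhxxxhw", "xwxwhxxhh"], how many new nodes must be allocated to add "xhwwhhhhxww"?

2

The longest prefix of "xhwwhhhhxww" already in the trie is "xhwwhhhhx" (length 9).
Each of the 2 remaining characters creates one node.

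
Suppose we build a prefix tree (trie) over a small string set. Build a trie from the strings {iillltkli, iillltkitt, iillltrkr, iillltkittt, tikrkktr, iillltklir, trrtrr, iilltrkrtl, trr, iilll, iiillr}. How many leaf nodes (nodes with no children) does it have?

7

Leaves are exactly the stored words that no other stored word extends.
Those words: "iiillr", "iillltkittt", "iillltklir", "iillltrkr", "iilltrkrtl", "tikrkktr", "trrtrr"
Leaf count: 7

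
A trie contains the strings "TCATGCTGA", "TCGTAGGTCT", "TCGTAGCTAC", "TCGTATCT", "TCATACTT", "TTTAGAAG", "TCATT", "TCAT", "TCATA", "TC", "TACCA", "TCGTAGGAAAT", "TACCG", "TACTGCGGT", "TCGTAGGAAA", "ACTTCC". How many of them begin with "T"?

Traverse to the node for "T", then collect every word in that subtree.
Matches: "TACCA", "TACCG", "TACTGCGGT", "TC", "TCAT", "TCATA", "TCATACTT", "TCATGCTGA", "TCATT", "TCGTAGCTAC", "TCGTAGGAAA", "TCGTAGGAAAT", "TCGTAGGTCT", "TCGTATCT", "TTTAGAAG"
Count: 15

15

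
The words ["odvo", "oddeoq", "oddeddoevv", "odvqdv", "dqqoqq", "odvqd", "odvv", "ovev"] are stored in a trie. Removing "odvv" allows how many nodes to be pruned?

A node on "odvv"'s path can go only if nothing else ends at it or branches off below it.
The suffix "v" (1 node) is used only by "odvv"; the node for "odv" still has the child "o", so pruning stops there.
Nodes removed: 1

1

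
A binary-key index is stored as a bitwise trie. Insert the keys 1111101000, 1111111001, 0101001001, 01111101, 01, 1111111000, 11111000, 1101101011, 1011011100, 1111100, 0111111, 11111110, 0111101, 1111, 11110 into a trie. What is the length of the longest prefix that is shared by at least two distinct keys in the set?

9

Look for the deepest trie node that still has at least two words in its subtree.
e.g. "1111111000" and "1111111001" share the prefix "111111100" of length 9; no pair shares a longer one.
Longest shared-prefix length: 9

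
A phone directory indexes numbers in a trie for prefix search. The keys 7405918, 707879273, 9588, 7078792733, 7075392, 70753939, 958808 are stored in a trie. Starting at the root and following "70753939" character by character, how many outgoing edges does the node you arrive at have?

Walk "70753939" from the root, arriving at one node.
No stored string extends past "70753939".
That node has 0 child edges.

0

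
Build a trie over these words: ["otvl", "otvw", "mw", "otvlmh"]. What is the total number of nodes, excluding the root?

9

Trie structure (* marks end of a word):
(root)
├─ m
│  └─ w *
└─ o
   └─ t
      └─ v
         ├─ l *
         │  └─ m
         │     └─ h *
         └─ w *
Counting every labelled node above: 9.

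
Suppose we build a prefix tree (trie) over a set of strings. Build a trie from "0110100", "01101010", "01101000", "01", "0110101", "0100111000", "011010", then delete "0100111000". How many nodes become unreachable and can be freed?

8

After clearing the end-marker at "0100111000", prune upward until reaching a node still needed by another word.
The suffix "00111000" (8 nodes) is used only by "0100111000"; the node for "01" still has the child "1", so pruning stops there.
Nodes removed: 8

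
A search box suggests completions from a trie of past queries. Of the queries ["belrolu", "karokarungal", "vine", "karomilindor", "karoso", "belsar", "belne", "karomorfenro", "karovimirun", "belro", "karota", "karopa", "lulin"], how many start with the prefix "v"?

Walk to "v"; the words in its subtree are exactly those with that prefix.
Matches: "vine"
Count: 1

1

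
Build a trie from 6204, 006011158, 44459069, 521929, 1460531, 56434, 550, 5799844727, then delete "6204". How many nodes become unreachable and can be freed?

After clearing the end-marker at "6204", prune upward until reaching a node still needed by another word.
No other word shares any prefix with "6204", so all 4 of its nodes go.
Nodes removed: 4

4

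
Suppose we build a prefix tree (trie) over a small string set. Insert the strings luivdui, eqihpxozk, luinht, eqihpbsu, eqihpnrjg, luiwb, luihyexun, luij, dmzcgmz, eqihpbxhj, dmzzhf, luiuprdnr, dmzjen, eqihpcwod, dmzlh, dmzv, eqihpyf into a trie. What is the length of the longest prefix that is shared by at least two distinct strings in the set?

6

The deepest shared node is where two words last agree before diverging.
e.g. "eqihpbsu" and "eqihpbxhj" share the prefix "eqihpb" of length 6; no pair shares a longer one.
Longest shared-prefix length: 6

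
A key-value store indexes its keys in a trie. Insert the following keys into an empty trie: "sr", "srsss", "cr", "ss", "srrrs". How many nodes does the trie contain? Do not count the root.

Count nodes per top-level branch (shared prefixes stored once):
  'c'-branch (cr): 2 nodes
  's'-branch (sr, srrrs, srsss, ss): 9 nodes
Sum: 11

11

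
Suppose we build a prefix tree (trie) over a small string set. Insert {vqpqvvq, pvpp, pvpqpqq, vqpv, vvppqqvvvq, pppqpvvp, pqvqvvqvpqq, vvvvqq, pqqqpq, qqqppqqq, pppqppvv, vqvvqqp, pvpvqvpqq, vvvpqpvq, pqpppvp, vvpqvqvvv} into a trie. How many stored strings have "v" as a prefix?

7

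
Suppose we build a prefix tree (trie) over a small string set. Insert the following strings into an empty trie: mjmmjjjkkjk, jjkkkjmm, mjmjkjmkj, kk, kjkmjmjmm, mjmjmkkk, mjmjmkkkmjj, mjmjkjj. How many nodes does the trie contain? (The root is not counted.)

Count nodes per top-level branch (shared prefixes stored once):
  'j'-branch (jjkkkjmm): 8 nodes
  'k'-branch (kjkmjmjmm, kk): 10 nodes
  'm'-branch (mjmjkjj, mjmjkjmkj, mjmjmkkk, mjmjmkkkmjj, mjmmjjjkkjk): 25 nodes
Sum: 43

43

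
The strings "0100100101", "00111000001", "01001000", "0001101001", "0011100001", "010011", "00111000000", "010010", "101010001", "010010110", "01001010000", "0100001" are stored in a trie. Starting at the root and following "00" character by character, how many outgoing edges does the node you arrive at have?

2

Follow the path "00" to its node, then look at its outgoing edges.
Distinct next characters after "00": 0, 1.
That node has 2 child edges.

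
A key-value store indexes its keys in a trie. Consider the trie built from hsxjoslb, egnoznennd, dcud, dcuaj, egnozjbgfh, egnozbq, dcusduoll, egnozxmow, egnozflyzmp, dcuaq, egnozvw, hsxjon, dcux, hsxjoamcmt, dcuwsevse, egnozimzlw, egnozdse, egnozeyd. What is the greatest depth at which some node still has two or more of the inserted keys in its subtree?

Look for the deepest trie node that still has at least two words in its subtree.
e.g. "egnozbq" and "egnozdse" share the prefix "egnoz" of length 5; no pair shares a longer one.
Longest shared-prefix length: 5

5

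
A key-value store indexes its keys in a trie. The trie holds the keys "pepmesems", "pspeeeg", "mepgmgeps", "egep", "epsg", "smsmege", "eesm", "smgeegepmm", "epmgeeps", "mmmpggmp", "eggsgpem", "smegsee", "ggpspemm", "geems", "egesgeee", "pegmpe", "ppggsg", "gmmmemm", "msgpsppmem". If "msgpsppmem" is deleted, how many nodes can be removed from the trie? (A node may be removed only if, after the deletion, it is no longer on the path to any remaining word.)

A node on "msgpsppmem"'s path can go only if nothing else ends at it or branches off below it.
The suffix "sgpsppmem" (9 nodes) is used only by "msgpsppmem"; the node for "m" still has the child "e", so pruning stops there.
Nodes removed: 9

9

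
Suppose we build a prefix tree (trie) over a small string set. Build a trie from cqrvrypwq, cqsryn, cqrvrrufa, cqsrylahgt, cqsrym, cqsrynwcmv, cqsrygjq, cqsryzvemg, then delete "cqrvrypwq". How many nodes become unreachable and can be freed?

Walk "cqrvrypwq" from the leaf back toward the root, removing each node that no remaining word uses.
The suffix "ypwq" (4 nodes) is used only by "cqrvrypwq"; the node for "cqrvr" still has the child "r", so pruning stops there.
Nodes removed: 4

4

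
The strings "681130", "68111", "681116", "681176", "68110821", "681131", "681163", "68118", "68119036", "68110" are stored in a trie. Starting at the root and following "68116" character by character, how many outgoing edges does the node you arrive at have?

1

Follow the path "68116" to its node, then look at its outgoing edges.
Characters that immediately follow "68116" among the stored strings: {3}.
That node has 1 child edge.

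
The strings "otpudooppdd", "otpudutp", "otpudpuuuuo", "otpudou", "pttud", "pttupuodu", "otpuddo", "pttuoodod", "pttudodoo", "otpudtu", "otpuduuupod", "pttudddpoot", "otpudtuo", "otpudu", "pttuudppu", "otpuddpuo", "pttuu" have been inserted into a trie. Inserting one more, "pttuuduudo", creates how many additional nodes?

Walking "pttuuduudo" from the root, the first 6 characters ("pttuud") follow existing edges; "u" is the first miss.
Each of the 4 remaining characters creates one node.

4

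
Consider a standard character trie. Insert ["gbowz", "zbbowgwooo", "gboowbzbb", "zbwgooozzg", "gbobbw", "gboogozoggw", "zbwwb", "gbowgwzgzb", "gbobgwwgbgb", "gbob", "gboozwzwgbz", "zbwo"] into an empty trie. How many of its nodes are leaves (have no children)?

11

A leaf is a node with no children — equivalently, the end of a word that is not a proper prefix of any other stored word.
Those words: "gbobbw", "gbobgwwgbgb", "gboogozoggw", "gboowbzbb", "gboozwzwgbz", "gbowgwzgzb", "gbowz", "zbbowgwooo", "zbwgooozzg", "zbwo", "zbwwb"
Leaf count: 11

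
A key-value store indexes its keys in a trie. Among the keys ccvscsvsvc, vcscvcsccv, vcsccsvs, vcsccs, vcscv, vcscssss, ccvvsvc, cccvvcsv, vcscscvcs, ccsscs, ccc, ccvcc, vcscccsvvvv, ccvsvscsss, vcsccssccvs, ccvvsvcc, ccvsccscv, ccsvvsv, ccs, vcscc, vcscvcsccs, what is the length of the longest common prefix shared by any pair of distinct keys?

9

Look for the deepest trie node that still has at least two words in its subtree.
"vcscvcsccs" and "vcscvcsccv" agree on "vcscvcscc" (9 characters) before diverging; nothing deeper is shared.
Longest shared-prefix length: 9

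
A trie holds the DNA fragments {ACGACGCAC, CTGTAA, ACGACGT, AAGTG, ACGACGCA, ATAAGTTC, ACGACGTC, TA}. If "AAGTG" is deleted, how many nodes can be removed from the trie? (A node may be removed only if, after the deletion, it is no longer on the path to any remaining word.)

A node on "AAGTG"'s path can go only if nothing else ends at it or branches off below it.
The suffix "AGTG" (4 nodes) is used only by "AAGTG"; the node for "A" still has the child "C", so pruning stops there.
Nodes removed: 4

4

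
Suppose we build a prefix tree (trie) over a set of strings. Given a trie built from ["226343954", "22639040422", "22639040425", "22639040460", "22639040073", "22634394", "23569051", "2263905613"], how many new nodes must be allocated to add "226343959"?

1

The longest prefix of "226343959" already in the trie is "22634395" (length 8).
So 9 − 8 = 1 new nodes.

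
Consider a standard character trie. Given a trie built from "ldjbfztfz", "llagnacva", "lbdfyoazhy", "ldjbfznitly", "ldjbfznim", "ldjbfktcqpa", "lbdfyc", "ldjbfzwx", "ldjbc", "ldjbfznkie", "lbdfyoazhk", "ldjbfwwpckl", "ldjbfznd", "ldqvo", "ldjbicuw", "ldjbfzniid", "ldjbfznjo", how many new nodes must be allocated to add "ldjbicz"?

Walking "ldjbicz" from the root, the first 6 characters ("ldjbic") follow existing edges; "z" is the first miss.
So 7 − 6 = 1 new nodes.

1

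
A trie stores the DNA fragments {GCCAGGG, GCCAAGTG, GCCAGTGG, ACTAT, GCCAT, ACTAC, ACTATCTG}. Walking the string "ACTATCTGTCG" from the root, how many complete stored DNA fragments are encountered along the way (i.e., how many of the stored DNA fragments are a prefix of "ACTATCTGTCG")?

2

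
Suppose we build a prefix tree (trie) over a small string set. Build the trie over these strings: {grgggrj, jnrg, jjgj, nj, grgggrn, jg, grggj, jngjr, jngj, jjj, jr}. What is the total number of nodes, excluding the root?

24

Count nodes per top-level branch (shared prefixes stored once):
  'g'-branch (grgggrj, grgggrn, grggj): 9 nodes
  'j'-branch (jg, jjgj, jjj, jngj, jngjr, jnrg, jr): 13 nodes
  'n'-branch (nj): 2 nodes
Sum: 24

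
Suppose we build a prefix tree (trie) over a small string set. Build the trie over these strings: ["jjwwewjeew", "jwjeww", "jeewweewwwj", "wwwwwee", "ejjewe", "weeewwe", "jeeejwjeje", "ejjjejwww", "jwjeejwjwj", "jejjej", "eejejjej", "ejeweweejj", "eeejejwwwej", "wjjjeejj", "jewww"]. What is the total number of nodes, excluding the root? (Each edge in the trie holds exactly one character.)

101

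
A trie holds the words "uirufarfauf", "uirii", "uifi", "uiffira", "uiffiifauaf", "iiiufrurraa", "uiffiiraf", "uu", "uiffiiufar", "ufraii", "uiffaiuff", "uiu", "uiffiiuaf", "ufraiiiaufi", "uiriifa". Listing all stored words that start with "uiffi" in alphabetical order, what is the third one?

uiffiiuaf

DFS of the "uiffi" subtree visits, in order: "uiffiifauaf", "uiffiiraf", "uiffiiuaf", "uiffiiufar", "uiffira"
The 3rd is uiffiiuaf.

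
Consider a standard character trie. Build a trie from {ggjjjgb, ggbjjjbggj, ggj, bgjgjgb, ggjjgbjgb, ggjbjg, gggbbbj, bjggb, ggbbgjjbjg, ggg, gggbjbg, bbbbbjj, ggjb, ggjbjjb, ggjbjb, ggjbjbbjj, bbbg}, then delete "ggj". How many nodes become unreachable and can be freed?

A node on "ggj"'s path can go only if nothing else ends at it or branches off below it.
Every node on "ggj" is still needed (e.g. by "ggjjjgb"), so nothing is freed.
Nodes removed: 0

0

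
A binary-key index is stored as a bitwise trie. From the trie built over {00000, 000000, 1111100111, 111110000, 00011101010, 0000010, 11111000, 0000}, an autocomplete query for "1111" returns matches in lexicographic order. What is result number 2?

111110000

Words with prefix "1111", in lexicographic order: "11111000", "111110000", "1111100111"
Position 2: 111110000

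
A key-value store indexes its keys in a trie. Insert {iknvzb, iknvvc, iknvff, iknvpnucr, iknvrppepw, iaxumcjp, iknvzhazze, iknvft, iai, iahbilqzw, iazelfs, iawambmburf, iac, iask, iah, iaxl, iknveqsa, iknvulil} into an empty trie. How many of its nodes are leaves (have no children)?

17

Leaves are exactly the stored words that no other stored word extends.
Those words: "iac", "iahbilqzw", "iai", "iask", "iawambmburf", "iaxl", "iaxumcjp", "iazelfs", "iknveqsa", "iknvff", "iknvft", "iknvpnucr", "iknvrppepw", "iknvulil", "iknvvc", "iknvzb", "iknvzhazze"
Leaf count: 17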